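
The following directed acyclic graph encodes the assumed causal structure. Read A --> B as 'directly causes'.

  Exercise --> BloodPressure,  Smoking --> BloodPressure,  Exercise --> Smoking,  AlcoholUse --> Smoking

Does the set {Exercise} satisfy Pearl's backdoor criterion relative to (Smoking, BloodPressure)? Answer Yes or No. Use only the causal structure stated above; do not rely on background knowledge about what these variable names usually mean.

Yes

Backdoor paths from Smoking to BloodPressure (paths whose first edge points into Smoking):
  P1: Smoking <- Exercise -> BloodPressure
Condition 1 (no descendant of Smoking in the set): holds — descendants of Smoking are {BloodPressure}; none are in {Exercise}.
Condition 2 (every backdoor path blocked by {Exercise}):
  P1: blocked at fork node Exercise ∈ conditioning set.
{Exercise} satisfies the backdoor criterion.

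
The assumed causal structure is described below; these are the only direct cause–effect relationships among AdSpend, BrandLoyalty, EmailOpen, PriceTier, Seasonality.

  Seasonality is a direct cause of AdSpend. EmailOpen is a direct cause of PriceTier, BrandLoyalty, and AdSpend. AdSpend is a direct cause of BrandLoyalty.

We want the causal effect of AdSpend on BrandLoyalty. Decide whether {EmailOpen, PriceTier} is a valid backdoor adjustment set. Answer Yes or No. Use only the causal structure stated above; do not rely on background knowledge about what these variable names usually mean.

Backdoor paths from AdSpend to BrandLoyalty (paths whose first edge points into AdSpend):
  P1: AdSpend <- EmailOpen -> BrandLoyalty
Condition 1 (no descendant of AdSpend in the set): holds — descendants of AdSpend are {BrandLoyalty}; none are in {EmailOpen, PriceTier}.
Condition 2 (every backdoor path blocked by {EmailOpen, PriceTier}):
  P1: blocked at fork node EmailOpen ∈ conditioning set.
{EmailOpen, PriceTier} satisfies the backdoor criterion.

Yes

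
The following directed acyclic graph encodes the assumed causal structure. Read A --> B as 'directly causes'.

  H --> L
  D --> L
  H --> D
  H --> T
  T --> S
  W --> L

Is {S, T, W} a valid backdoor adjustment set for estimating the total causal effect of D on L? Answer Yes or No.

Backdoor paths from D to L (paths whose first edge points into D):
  P1: D <- H -> L
Condition 1 (no descendant of D in the set): holds — descendants of D are {L}; none are in {S, T, W}.
Condition 2 (every backdoor path blocked by {S, T, W}):
  P1: open — no interior node is in the conditioning set.
{S, T, W} does not satisfy the backdoor criterion.

No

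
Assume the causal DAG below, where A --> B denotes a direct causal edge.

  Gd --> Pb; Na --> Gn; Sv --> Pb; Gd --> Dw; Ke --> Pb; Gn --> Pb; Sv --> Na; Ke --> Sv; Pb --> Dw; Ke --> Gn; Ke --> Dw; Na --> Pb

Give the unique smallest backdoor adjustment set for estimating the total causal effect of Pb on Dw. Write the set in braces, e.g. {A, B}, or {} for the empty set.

{Gd, Ke}

Variables eligible for adjustment (non-descendants of Pb, excluding Pb and Dw): {Gd, Gn, Ke, Na, Sv}.
Backdoor paths from Pb to Dw:
  P1: Pb <- Ke -> Dw
  P2: Pb <- Sv <- Ke -> Dw
  P3: Pb <- Sv -> Na -> Gn <- Ke -> Dw
  P4: Pb <- Na <- Sv <- Ke -> Dw
  P5: Pb <- Na -> Gn <- Ke -> Dw
  P6: Pb <- Gn <- Ke -> Dw
  P7: Pb <- Gn <- Na <- Sv <- Ke -> Dw
  P8: Pb <- Gd -> Dw
The empty set is not sufficient: P1 (Pb <- Ke -> Dw) has no collider blocking it and no conditioned non-collider, so it is open.
Try {Gd, Ke}:
  P1: blocked at fork node Ke ∈ conditioning set.
  P2: blocked at fork node Ke ∈ conditioning set.
  P3: blocked at collider Gn (neither it nor any descendant is in the conditioning set).
  P4: blocked at fork node Ke ∈ conditioning set.
  P5: blocked at collider Gn (neither it nor any descendant is in the conditioning set).
  P6: blocked at fork node Ke ∈ conditioning set.
  P7: blocked at fork node Ke ∈ conditioning set.
  P8: blocked at fork node Gd ∈ conditioning set.
{Gd, Ke} contains no descendant of Pb and blocks every backdoor path.
Every element of {Gd, Ke} is needed (dropping Gd leaves P8 open; dropping Ke leaves P1 open), so no proper subset is valid.
Among all size-2 subsets of the eligible variables, only {Gd, Ke} blocks every backdoor path, so it is the unique smallest valid adjustment set.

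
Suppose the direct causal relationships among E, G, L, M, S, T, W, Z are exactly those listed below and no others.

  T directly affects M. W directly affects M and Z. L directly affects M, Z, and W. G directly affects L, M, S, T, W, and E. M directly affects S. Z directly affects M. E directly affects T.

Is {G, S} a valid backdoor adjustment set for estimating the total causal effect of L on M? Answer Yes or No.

Backdoor paths from L to M (paths whose first edge points into L):
  P1: L <- G -> E -> T -> M
  P2: L <- G -> T -> M
  P3: L <- G -> W -> Z -> M
  P4: L <- G -> W -> M
  P5: L <- G -> M
  P6: L <- G -> S <- M
Condition 1 (no descendant of L in the set): FAILS — S is a descendant of L.
Condition 2 (every backdoor path blocked by {G, S}):
  P1: blocked at fork node G ∈ conditioning set.
  P2: blocked at fork node G ∈ conditioning set.
  P3: blocked at fork node G ∈ conditioning set.
  P4: blocked at fork node G ∈ conditioning set.
  P5: blocked at fork node G ∈ conditioning set.
  P6: blocked at fork node G ∈ conditioning set.
{G, S} does not satisfy the backdoor criterion.

No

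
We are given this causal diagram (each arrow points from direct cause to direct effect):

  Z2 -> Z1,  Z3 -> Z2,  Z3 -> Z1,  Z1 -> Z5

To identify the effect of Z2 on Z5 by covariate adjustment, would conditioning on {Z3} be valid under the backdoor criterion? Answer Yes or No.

Yes

Backdoor paths from Z2 to Z5 (paths whose first edge points into Z2):
  P1: Z2 <- Z3 -> Z1 -> Z5
Condition 1 (no descendant of Z2 in the set): holds — descendants of Z2 are {Z1, Z5}; none are in {Z3}.
Condition 2 (every backdoor path blocked by {Z3}):
  P1: blocked at fork node Z3 ∈ conditioning set.
{Z3} satisfies the backdoor criterion.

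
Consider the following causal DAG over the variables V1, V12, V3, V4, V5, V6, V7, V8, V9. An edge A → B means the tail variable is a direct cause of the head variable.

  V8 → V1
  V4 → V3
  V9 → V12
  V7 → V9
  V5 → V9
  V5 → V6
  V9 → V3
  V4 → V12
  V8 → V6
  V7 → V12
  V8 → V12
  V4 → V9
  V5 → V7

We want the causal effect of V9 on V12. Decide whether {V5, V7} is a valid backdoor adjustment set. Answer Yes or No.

Backdoor paths from V9 to V12 (paths whose first edge points into V9):
  P1: V9 <- V5 -> V7 -> V12
  P2: V9 <- V5 -> V6 <- V8 -> V12
  P3: V9 <- V7 <- V5 -> V6 <- V8 -> V12
  P4: V9 <- V7 -> V12
  P5: V9 <- V4 -> V12
Condition 1 (no descendant of V9 in the set): holds — descendants of V9 are {V12, V3}; none are in {V5, V7}.
Condition 2 (every backdoor path blocked by {V5, V7}):
  P1: blocked at fork node V5 ∈ conditioning set.
  P2: blocked at fork node V5 ∈ conditioning set.
  P3: blocked at chain node V7 ∈ conditioning set.
  P4: blocked at fork node V7 ∈ conditioning set.
  P5: open — no interior node is in the conditioning set.
{V5, V7} does not satisfy the backdoor criterion.

No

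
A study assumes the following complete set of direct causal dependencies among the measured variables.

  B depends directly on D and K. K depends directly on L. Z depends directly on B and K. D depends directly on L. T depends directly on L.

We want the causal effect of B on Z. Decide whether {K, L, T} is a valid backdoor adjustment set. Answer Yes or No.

Yes

Backdoor paths from B to Z (paths whose first edge points into B):
  P1: B <- K -> Z
  P2: B <- D <- L -> K -> Z
Condition 1 (no descendant of B in the set): holds — descendants of B are {Z}; none are in {K, L, T}.
Condition 2 (every backdoor path blocked by {K, L, T}):
  P1: blocked at fork node K ∈ conditioning set.
  P2: blocked at fork node L ∈ conditioning set.
{K, L, T} satisfies the backdoor criterion.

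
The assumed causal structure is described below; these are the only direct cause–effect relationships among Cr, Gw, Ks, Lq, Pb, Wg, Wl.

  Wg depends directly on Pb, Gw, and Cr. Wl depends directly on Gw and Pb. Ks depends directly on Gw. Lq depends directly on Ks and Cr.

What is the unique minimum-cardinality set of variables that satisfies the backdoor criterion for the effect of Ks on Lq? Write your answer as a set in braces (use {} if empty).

Variables eligible for adjustment (non-descendants of Ks, excluding Ks and Lq): {Cr, Gw, Pb, Wg, Wl}.
Backdoor paths from Ks to Lq:
  P1: Ks <- Gw -> Wg <- Cr -> Lq
  P2: Ks <- Gw -> Wl <- Pb -> Wg <- Cr -> Lq
Each backdoor path contains an unconditioned collider, so every path is already blocked with the empty conditioning set:
  P1: blocked at collider Wg (neither it nor any descendant is in the conditioning set).
  P2: blocked at collider Wl (neither it nor any descendant is in the conditioning set).
The empty set is therefore the unique smallest valid set.

{}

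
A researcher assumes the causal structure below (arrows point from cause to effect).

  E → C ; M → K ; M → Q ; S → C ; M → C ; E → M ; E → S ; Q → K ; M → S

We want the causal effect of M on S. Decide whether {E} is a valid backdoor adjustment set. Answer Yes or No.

Backdoor paths from M to S (paths whose first edge points into M):
  P1: M <- E -> S
  P2: M <- E -> C <- S
Condition 1 (no descendant of M in the set): holds — descendants of M are {C, K, Q, S}; none are in {E}.
Condition 2 (every backdoor path blocked by {E}):
  P1: blocked at fork node E ∈ conditioning set.
  P2: blocked at fork node E ∈ conditioning set.
{E} satisfies the backdoor criterion.

Yes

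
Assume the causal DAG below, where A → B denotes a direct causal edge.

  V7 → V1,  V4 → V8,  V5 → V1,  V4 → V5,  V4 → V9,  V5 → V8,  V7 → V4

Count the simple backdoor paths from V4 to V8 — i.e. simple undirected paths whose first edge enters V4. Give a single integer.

1

A backdoor path from V4 to V8 is any simple undirected path whose first edge points into V4 (i.e. leaves V4 via a parent).
Parents of V4: {V7}.
Enumerating:
  P1: V4 <- V7 -> V1 <- V5 -> V8
That exhausts the simple backdoor paths. Count: 1.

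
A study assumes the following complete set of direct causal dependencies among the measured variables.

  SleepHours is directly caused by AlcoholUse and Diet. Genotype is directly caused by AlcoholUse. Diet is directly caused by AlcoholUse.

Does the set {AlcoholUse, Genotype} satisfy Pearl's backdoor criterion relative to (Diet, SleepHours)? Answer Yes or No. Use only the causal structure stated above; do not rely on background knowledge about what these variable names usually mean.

Backdoor paths from Diet to SleepHours (paths whose first edge points into Diet):
  P1: Diet <- AlcoholUse -> SleepHours
Condition 1 (no descendant of Diet in the set): holds — descendants of Diet are {SleepHours}; none are in {AlcoholUse, Genotype}.
Condition 2 (every backdoor path blocked by {AlcoholUse, Genotype}):
  P1: blocked at fork node AlcoholUse ∈ conditioning set.
{AlcoholUse, Genotype} satisfies the backdoor criterion.

Yes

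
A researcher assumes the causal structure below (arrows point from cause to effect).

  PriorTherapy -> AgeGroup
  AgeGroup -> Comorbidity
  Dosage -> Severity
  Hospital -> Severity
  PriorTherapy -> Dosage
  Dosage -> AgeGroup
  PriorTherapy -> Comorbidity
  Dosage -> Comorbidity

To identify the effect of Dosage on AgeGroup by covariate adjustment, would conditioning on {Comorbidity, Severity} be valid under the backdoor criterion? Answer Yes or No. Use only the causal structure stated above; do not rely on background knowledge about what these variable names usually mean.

Backdoor paths from Dosage to AgeGroup (paths whose first edge points into Dosage):
  P1: Dosage <- PriorTherapy -> AgeGroup
  P2: Dosage <- PriorTherapy -> Comorbidity <- AgeGroup
Condition 1 (no descendant of Dosage in the set): FAILS — Comorbidity and Severity are descendants of Dosage.
Condition 2 (every backdoor path blocked by {Comorbidity, Severity}):
  P1: open — no interior node is in the conditioning set.
  P2: open — collider(s) Comorbidity are conditioned on (or have a conditioned descendant) and no non-collider on the path is in the set.
{Comorbidity, Severity} does not satisfy the backdoor criterion.

No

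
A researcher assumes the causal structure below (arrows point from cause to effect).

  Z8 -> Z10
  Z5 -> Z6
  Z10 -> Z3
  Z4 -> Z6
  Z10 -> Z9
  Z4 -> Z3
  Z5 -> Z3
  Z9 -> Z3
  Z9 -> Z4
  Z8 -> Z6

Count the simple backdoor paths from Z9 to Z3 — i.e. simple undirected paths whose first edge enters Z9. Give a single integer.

3

A backdoor path from Z9 to Z3 is any simple undirected path whose first edge points into Z9 (i.e. leaves Z9 via a parent).
Parents of Z9: {Z10}.
Enumerating:
  P1: Z9 <- Z10 <- Z8 -> Z6 <- Z5 -> Z3
  P2: Z9 <- Z10 <- Z8 -> Z6 <- Z4 -> Z3
  P3: Z9 <- Z10 -> Z3
That exhausts the simple backdoor paths. Count: 3.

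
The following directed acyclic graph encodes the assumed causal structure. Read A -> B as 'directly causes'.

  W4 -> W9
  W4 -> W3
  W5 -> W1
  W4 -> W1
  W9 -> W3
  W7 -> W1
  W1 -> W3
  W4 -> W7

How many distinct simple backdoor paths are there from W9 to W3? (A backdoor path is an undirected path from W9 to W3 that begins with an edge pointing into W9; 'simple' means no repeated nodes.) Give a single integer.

3

A backdoor path from W9 to W3 is any simple undirected path whose first edge points into W9 (i.e. leaves W9 via a parent).
Parents of W9: {W4}.
Enumerating:
  P1: W9 <- W4 -> W7 -> W1 -> W3
  P2: W9 <- W4 -> W1 -> W3
  P3: W9 <- W4 -> W3
That exhausts the simple backdoor paths. Count: 3.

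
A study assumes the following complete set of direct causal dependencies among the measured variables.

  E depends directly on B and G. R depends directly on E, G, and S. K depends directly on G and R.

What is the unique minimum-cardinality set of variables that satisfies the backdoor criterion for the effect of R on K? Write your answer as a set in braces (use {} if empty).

{G}

Variables eligible for adjustment (non-descendants of R, excluding R and K): {B, E, G, S}.
Backdoor paths from R to K:
  P1: R <- G -> K
  P2: R <- E <- G -> K
The empty set is not sufficient: P1 (R <- G -> K) has no collider blocking it and no conditioned non-collider, so it is open.
Try {G}:
  P1: blocked at fork node G ∈ conditioning set.
  P2: blocked at fork node G ∈ conditioning set.
{G} contains no descendant of R and blocks every backdoor path.
No other singleton works — e.g. {B} leaves P1 open — so {G} is the unique smallest valid adjustment set.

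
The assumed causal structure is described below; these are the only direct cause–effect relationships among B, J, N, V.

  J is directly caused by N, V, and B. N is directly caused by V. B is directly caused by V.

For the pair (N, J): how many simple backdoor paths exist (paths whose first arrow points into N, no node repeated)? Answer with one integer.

A backdoor path from N to J is any simple undirected path whose first edge points into N (i.e. leaves N via a parent).
Parents of N: {V}.
Enumerating:
  P1: N <- V -> B -> J
  P2: N <- V -> J
That exhausts the simple backdoor paths. Count: 2.

2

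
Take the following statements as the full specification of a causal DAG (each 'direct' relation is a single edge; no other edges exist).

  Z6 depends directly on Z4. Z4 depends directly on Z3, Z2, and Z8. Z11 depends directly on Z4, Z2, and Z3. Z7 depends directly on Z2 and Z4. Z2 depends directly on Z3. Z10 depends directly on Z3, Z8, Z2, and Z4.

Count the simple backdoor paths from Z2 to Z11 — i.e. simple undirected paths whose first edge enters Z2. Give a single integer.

A backdoor path from Z2 to Z11 is any simple undirected path whose first edge points into Z2 (i.e. leaves Z2 via a parent).
Parents of Z2: {Z3}.
Enumerating:
  P1: Z2 <- Z3 -> Z4 -> Z11
  P2: Z2 <- Z3 -> Z10 <- Z8 -> Z4 -> Z11
  P3: Z2 <- Z3 -> Z10 <- Z4 -> Z11
  P4: Z2 <- Z3 -> Z11
That exhausts the simple backdoor paths. Count: 4.

4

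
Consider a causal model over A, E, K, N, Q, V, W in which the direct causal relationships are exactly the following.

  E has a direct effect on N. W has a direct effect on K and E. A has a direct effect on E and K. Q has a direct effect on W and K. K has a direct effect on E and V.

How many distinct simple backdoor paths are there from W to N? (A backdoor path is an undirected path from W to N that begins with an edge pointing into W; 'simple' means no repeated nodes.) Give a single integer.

2

A backdoor path from W to N is any simple undirected path whose first edge points into W (i.e. leaves W via a parent).
Parents of W: {Q}.
Enumerating:
  P1: W <- Q -> K <- A -> E -> N
  P2: W <- Q -> K -> E -> N
That exhausts the simple backdoor paths. Count: 2.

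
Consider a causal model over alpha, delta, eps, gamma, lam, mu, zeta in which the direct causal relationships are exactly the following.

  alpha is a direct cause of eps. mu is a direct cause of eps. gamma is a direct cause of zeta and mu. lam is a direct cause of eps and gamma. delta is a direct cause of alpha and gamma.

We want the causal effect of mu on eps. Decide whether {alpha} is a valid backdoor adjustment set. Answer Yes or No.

No

Backdoor paths from mu to eps (paths whose first edge points into mu):
  P1: mu <- gamma <- lam -> eps
  P2: mu <- gamma <- delta -> alpha -> eps
Condition 1 (no descendant of mu in the set): holds — descendants of mu are {eps}; none are in {alpha}.
Condition 2 (every backdoor path blocked by {alpha}):
  P1: open — no interior node is in the conditioning set.
  P2: blocked at chain node alpha ∈ conditioning set.
{alpha} does not satisfy the backdoor criterion.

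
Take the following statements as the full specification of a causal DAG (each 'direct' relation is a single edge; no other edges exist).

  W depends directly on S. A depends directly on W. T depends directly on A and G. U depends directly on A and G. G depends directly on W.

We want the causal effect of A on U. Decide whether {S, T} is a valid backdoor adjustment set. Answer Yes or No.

Backdoor paths from A to U (paths whose first edge points into A):
  P1: A <- W -> G -> U
Condition 1 (no descendant of A in the set): FAILS — T is a descendant of A.
Condition 2 (every backdoor path blocked by {S, T}):
  P1: open — no interior node is in the conditioning set.
{S, T} does not satisfy the backdoor criterion.

No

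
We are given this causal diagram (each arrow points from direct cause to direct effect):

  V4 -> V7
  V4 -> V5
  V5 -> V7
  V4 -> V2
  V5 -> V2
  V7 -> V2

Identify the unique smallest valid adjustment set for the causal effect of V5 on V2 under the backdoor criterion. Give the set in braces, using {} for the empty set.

{V4}

Variables eligible for adjustment (non-descendants of V5, excluding V5 and V2): {V4}.
Backdoor paths from V5 to V2:
  P1: V5 <- V4 -> V7 -> V2
  P2: V5 <- V4 -> V2
The empty set is not sufficient: P1 (V5 <- V4 -> V7 -> V2) has no collider blocking it and no conditioned non-collider, so it is open.
Try {V4}:
  P1: blocked at fork node V4 ∈ conditioning set.
  P2: blocked at fork node V4 ∈ conditioning set.
{V4} contains no descendant of V5 and blocks every backdoor path.
{V4} is the unique smallest valid adjustment set.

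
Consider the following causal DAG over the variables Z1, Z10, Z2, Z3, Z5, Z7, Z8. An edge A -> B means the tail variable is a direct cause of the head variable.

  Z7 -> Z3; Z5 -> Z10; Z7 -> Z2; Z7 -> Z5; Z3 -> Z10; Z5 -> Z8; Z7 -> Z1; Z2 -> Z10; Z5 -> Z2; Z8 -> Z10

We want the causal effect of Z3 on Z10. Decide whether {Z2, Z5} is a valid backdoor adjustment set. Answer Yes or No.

Backdoor paths from Z3 to Z10 (paths whose first edge points into Z3):
  P1: Z3 <- Z7 -> Z5 -> Z8 -> Z10
  P2: Z3 <- Z7 -> Z5 -> Z2 -> Z10
  P3: Z3 <- Z7 -> Z5 -> Z10
  P4: Z3 <- Z7 -> Z2 <- Z5 -> Z8 -> Z10
  P5: Z3 <- Z7 -> Z2 <- Z5 -> Z10
  P6: Z3 <- Z7 -> Z2 -> Z10
Condition 1 (no descendant of Z3 in the set): holds — descendants of Z3 are {Z10}; none are in {Z2, Z5}.
Condition 2 (every backdoor path blocked by {Z2, Z5}):
  P1: blocked at chain node Z5 ∈ conditioning set.
  P2: blocked at chain node Z5 ∈ conditioning set.
  P3: blocked at chain node Z5 ∈ conditioning set.
  P4: blocked at fork node Z5 ∈ conditioning set.
  P5: blocked at fork node Z5 ∈ conditioning set.
  P6: blocked at chain node Z2 ∈ conditioning set.
{Z2, Z5} satisfies the backdoor criterion.

Yes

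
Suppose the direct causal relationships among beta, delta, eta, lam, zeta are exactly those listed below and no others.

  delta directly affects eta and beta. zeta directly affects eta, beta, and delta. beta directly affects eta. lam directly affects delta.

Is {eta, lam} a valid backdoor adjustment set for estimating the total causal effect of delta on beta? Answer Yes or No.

No

Backdoor paths from delta to beta (paths whose first edge points into delta):
  P1: delta <- zeta -> beta
  P2: delta <- zeta -> eta <- beta
Condition 1 (no descendant of delta in the set): FAILS — eta is a descendant of delta.
Condition 2 (every backdoor path blocked by {eta, lam}):
  P1: open — no interior node is in the conditioning set.
  P2: open — collider(s) eta are conditioned on (or have a conditioned descendant) and no non-collider on the path is in the set.
{eta, lam} does not satisfy the backdoor criterion.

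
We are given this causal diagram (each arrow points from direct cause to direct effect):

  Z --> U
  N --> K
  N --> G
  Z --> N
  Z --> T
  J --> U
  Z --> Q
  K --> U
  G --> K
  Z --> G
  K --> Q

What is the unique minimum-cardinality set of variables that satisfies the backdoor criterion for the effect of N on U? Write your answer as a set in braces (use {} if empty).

Variables eligible for adjustment (non-descendants of N, excluding N and U): {J, T, Z}.
Backdoor paths from N to U:
  P1: N <- Z -> G -> K -> U
  P2: N <- Z -> Q <- K -> U
  P3: N <- Z -> U
The empty set is not sufficient: P1 (N <- Z -> G -> K -> U) has no collider blocking it and no conditioned non-collider, so it is open.
Try {Z}:
  P1: blocked at fork node Z ∈ conditioning set.
  P2: blocked at fork node Z ∈ conditioning set.
  P3: blocked at fork node Z ∈ conditioning set.
{Z} contains no descendant of N and blocks every backdoor path.
No other singleton works — e.g. {T} leaves P1 open — so {Z} is the unique smallest valid adjustment set.

{Z}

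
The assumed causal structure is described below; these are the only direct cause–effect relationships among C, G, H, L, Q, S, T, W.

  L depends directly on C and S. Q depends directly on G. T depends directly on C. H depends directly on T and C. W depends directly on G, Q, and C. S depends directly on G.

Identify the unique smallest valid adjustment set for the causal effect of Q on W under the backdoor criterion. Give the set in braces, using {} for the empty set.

{G}

Variables eligible for adjustment (non-descendants of Q, excluding Q and W): {C, G, H, L, S, T}.
Backdoor paths from Q to W:
  P1: Q <- G -> S -> L <- C -> W
  P2: Q <- G -> W
The empty set is not sufficient: P2 (Q <- G -> W) has no collider blocking it and no conditioned non-collider, so it is open.
Try {G}:
  P1: blocked at fork node G ∈ conditioning set.
  P2: blocked at fork node G ∈ conditioning set.
{G} contains no descendant of Q and blocks every backdoor path.
No other singleton works — e.g. {C} leaves P2 open — so {G} is the unique smallest valid adjustment set.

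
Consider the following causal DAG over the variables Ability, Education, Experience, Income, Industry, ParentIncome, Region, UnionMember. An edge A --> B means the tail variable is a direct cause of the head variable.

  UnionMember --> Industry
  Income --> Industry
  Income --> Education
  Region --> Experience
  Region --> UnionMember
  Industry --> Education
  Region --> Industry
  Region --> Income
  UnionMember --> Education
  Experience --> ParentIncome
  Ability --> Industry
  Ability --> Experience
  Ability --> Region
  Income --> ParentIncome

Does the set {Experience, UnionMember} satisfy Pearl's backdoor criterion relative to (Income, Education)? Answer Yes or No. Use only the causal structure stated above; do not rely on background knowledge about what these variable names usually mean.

Backdoor paths from Income to Education (paths whose first edge points into Income):
  P1: Income <- Region <- Ability -> Industry <- UnionMember -> Education
  P2: Income <- Region <- Ability -> Industry -> Education
  P3: Income <- Region -> Experience <- Ability -> Industry <- UnionMember -> Education
  P4: Income <- Region -> Experience <- Ability -> Industry -> Education
  P5: Income <- Region -> UnionMember -> Industry -> Education
  P6: Income <- Region -> UnionMember -> Education
  P7: Income <- Region -> Industry <- UnionMember -> Education
  P8: Income <- Region -> Industry -> Education
Condition 1 (no descendant of Income in the set): holds — descendants of Income are {Education, Industry, ParentIncome}; none are in {Experience, UnionMember}.
Condition 2 (every backdoor path blocked by {Experience, UnionMember}):
  P1: blocked at collider Industry (neither it nor any descendant is in the conditioning set).
  P2: open — no interior node is in the conditioning set.
  P3: blocked at collider Industry (neither it nor any descendant is in the conditioning set).
  P4: open — collider(s) Experience are conditioned on (or have a conditioned descendant) and no non-collider on the path is in the set.
  P5: blocked at chain node UnionMember ∈ conditioning set.
  P6: blocked at chain node UnionMember ∈ conditioning set.
  P7: blocked at collider Industry (neither it nor any descendant is in the conditioning set).
  P8: open — no interior node is in the conditioning set.
{Experience, UnionMember} does not satisfy the backdoor criterion.

No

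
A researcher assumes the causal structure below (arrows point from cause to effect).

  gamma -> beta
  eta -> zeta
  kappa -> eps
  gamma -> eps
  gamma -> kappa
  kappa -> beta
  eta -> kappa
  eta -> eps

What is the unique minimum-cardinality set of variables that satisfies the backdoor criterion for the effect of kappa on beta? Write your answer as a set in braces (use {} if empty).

{gamma}

Variables eligible for adjustment (non-descendants of kappa, excluding kappa and beta): {eta, gamma, zeta}.
Backdoor paths from kappa to beta:
  P1: kappa <- eta -> eps <- gamma -> beta
  P2: kappa <- gamma -> beta
The empty set is not sufficient: P2 (kappa <- gamma -> beta) has no collider blocking it and no conditioned non-collider, so it is open.
Try {gamma}:
  P1: blocked at collider eps (neither it nor any descendant is in the conditioning set).
  P2: blocked at fork node gamma ∈ conditioning set.
{gamma} contains no descendant of kappa and blocks every backdoor path.
No other singleton works — e.g. {eta} leaves P2 open — so {gamma} is the unique smallest valid adjustment set.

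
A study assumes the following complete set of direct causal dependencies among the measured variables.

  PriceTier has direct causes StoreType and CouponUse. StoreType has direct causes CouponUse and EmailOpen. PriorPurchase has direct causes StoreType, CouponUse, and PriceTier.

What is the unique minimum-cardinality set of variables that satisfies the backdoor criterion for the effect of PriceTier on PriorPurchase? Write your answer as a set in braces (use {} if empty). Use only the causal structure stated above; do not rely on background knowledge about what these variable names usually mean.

Variables eligible for adjustment (non-descendants of PriceTier, excluding PriceTier and PriorPurchase): {CouponUse, EmailOpen, StoreType}.
Backdoor paths from PriceTier to PriorPurchase:
  P1: PriceTier <- CouponUse -> StoreType -> PriorPurchase
  P2: PriceTier <- CouponUse -> PriorPurchase
  P3: PriceTier <- StoreType <- CouponUse -> PriorPurchase
  P4: PriceTier <- StoreType -> PriorPurchase
The empty set is not sufficient: P1 (PriceTier <- CouponUse -> StoreType -> PriorPurchase) has no collider blocking it and no conditioned non-collider, so it is open.
Try {CouponUse, StoreType}:
  P1: blocked at fork node CouponUse ∈ conditioning set.
  P2: blocked at fork node CouponUse ∈ conditioning set.
  P3: blocked at chain node StoreType ∈ conditioning set.
  P4: blocked at fork node StoreType ∈ conditioning set.
{CouponUse, StoreType} contains no descendant of PriceTier and blocks every backdoor path.
Every element of {CouponUse, StoreType} is needed (dropping CouponUse leaves P2 open; dropping StoreType leaves P4 open), so no proper subset is valid.
Among all size-2 subsets of the eligible variables, only {CouponUse, StoreType} blocks every backdoor path, so it is the unique smallest valid adjustment set.

{CouponUse, StoreType}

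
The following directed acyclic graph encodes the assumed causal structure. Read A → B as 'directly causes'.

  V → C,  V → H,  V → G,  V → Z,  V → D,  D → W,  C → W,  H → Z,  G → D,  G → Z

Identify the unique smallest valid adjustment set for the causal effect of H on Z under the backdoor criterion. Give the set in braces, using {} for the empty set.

Variables eligible for adjustment (non-descendants of H, excluding H and Z): {C, D, G, V, W}.
Backdoor paths from H to Z:
  P1: H <- V -> G -> Z
  P2: H <- V -> D <- G -> Z
  P3: H <- V -> Z
  P4: H <- V -> C -> W <- D <- G -> Z
The empty set is not sufficient: P1 (H <- V -> G -> Z) has no collider blocking it and no conditioned non-collider, so it is open.
Try {V}:
  P1: blocked at fork node V ∈ conditioning set.
  P2: blocked at fork node V ∈ conditioning set.
  P3: blocked at fork node V ∈ conditioning set.
  P4: blocked at fork node V ∈ conditioning set.
{V} contains no descendant of H and blocks every backdoor path.
No other singleton works — e.g. {G} leaves P3 open — so {V} is the unique smallest valid adjustment set.

{V}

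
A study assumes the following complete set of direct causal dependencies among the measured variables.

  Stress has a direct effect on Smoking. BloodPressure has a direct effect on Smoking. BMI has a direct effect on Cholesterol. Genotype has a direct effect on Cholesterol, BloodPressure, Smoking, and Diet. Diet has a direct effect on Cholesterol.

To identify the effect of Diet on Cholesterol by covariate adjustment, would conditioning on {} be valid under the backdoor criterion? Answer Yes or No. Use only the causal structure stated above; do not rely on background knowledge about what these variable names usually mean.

Backdoor paths from Diet to Cholesterol (paths whose first edge points into Diet):
  P1: Diet <- Genotype -> Cholesterol
Condition 1 (no descendant of Diet in the set): holds — descendants of Diet are {Cholesterol}; none are in {}.
Condition 2 (every backdoor path blocked by {}):
  P1: open — no interior node is in the conditioning set.
{} does not satisfy the backdoor criterion.

No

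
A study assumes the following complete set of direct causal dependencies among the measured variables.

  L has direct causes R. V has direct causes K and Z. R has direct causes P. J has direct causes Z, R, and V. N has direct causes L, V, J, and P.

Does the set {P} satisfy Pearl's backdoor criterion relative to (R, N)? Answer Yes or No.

Yes

Backdoor paths from R to N (paths whose first edge points into R):
  P1: R <- P -> N
Condition 1 (no descendant of R in the set): holds — descendants of R are {J, L, N}; none are in {P}.
Condition 2 (every backdoor path blocked by {P}):
  P1: blocked at fork node P ∈ conditioning set.
{P} satisfies the backdoor criterion.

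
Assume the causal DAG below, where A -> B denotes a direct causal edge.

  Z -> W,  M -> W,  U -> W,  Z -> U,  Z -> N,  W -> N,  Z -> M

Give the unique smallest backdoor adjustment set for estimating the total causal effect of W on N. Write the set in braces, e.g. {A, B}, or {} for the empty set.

Variables eligible for adjustment (non-descendants of W, excluding W and N): {M, U, Z}.
Backdoor paths from W to N:
  P1: W <- Z -> N
  P2: W <- M <- Z -> N
  P3: W <- U <- Z -> N
The empty set is not sufficient: P1 (W <- Z -> N) has no collider blocking it and no conditioned non-collider, so it is open.
Try {Z}:
  P1: blocked at fork node Z ∈ conditioning set.
  P2: blocked at fork node Z ∈ conditioning set.
  P3: blocked at fork node Z ∈ conditioning set.
{Z} contains no descendant of W and blocks every backdoor path.
No other singleton works — e.g. {M} leaves P1 open — so {Z} is the unique smallest valid adjustment set.

{Z}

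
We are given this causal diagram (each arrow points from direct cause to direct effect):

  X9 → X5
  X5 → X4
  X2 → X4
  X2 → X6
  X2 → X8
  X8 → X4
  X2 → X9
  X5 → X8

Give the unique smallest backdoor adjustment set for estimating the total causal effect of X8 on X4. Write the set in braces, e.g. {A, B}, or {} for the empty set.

Variables eligible for adjustment (non-descendants of X8, excluding X8 and X4): {X2, X5, X6, X9}.
Backdoor paths from X8 to X4:
  P1: X8 <- X2 -> X9 -> X5 -> X4
  P2: X8 <- X2 -> X4
  P3: X8 <- X5 <- X9 <- X2 -> X4
  P4: X8 <- X5 -> X4
The empty set is not sufficient: P1 (X8 <- X2 -> X9 -> X5 -> X4) has no collider blocking it and no conditioned non-collider, so it is open.
Try {X2, X5}:
  P1: blocked at fork node X2 ∈ conditioning set.
  P2: blocked at fork node X2 ∈ conditioning set.
  P3: blocked at chain node X5 ∈ conditioning set.
  P4: blocked at fork node X5 ∈ conditioning set.
{X2, X5} contains no descendant of X8 and blocks every backdoor path.
Every element of {X2, X5} is needed (dropping X2 leaves P2 open; dropping X5 leaves P4 open), so no proper subset is valid.
Among all size-2 subsets of the eligible variables, only {X2, X5} blocks every backdoor path, so it is the unique smallest valid adjustment set.

{X2, X5}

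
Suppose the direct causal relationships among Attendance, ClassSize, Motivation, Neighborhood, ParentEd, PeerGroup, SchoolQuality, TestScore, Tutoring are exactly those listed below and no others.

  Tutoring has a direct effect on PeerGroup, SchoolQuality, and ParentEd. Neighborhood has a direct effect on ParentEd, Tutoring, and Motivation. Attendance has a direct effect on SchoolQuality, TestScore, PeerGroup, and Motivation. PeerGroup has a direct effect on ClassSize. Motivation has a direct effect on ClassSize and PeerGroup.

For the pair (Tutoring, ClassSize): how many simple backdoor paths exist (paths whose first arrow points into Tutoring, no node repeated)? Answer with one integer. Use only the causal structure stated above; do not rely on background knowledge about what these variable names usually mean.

3

A backdoor path from Tutoring to ClassSize is any simple undirected path whose first edge points into Tutoring (i.e. leaves Tutoring via a parent).
Parents of Tutoring: {Neighborhood}.
Enumerating:
  P1: Tutoring <- Neighborhood -> Motivation <- Attendance -> PeerGroup -> ClassSize
  P2: Tutoring <- Neighborhood -> Motivation -> PeerGroup -> ClassSize
  P3: Tutoring <- Neighborhood -> Motivation -> ClassSize
That exhausts the simple backdoor paths. Count: 3.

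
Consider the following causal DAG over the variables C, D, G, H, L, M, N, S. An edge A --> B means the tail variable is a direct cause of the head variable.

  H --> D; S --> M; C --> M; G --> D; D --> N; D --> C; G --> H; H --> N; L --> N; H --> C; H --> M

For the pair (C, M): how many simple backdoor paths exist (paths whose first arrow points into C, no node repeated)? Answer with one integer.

4

A backdoor path from C to M is any simple undirected path whose first edge points into C (i.e. leaves C via a parent).
Parents of C: {D, H}.
Enumerating:
  P1: C <- H -> M
  P2: C <- D <- G -> H -> M
  P3: C <- D <- H -> M
  P4: C <- D -> N <- H -> M
That exhausts the simple backdoor paths. Count: 4.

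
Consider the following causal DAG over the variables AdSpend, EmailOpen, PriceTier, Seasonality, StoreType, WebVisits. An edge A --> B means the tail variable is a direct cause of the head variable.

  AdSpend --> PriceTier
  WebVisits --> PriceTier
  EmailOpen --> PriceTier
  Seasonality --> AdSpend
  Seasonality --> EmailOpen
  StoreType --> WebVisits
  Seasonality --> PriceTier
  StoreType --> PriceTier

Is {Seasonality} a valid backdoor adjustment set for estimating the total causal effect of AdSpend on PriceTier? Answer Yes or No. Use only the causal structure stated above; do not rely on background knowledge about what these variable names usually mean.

Yes

Backdoor paths from AdSpend to PriceTier (paths whose first edge points into AdSpend):
  P1: AdSpend <- Seasonality -> EmailOpen -> PriceTier
  P2: AdSpend <- Seasonality -> PriceTier
Condition 1 (no descendant of AdSpend in the set): holds — descendants of AdSpend are {PriceTier}; none are in {Seasonality}.
Condition 2 (every backdoor path blocked by {Seasonality}):
  P1: blocked at fork node Seasonality ∈ conditioning set.
  P2: blocked at fork node Seasonality ∈ conditioning set.
{Seasonality} satisfies the backdoor criterion.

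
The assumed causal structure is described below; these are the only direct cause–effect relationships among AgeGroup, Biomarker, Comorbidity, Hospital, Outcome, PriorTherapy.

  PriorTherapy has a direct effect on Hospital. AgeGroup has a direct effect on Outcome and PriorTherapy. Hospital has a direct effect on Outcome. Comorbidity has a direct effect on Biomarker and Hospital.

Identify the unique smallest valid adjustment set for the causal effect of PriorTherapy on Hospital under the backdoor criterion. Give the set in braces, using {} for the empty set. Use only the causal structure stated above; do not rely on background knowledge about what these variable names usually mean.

Variables eligible for adjustment (non-descendants of PriorTherapy, excluding PriorTherapy and Hospital): {AgeGroup, Biomarker, Comorbidity}.
Backdoor paths from PriorTherapy to Hospital:
  P1: PriorTherapy <- AgeGroup -> Outcome <- Hospital
Each backdoor path contains an unconditioned collider, so every path is already blocked with the empty conditioning set:
  P1: blocked at collider Outcome (neither it nor any descendant is in the conditioning set).
The empty set is therefore the unique smallest valid set.

{}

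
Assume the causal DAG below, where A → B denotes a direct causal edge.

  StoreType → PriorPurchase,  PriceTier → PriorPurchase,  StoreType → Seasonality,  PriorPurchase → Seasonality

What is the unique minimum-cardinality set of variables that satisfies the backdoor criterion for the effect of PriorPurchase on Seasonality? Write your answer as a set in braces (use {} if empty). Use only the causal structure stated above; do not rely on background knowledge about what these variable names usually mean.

Variables eligible for adjustment (non-descendants of PriorPurchase, excluding PriorPurchase and Seasonality): {PriceTier, StoreType}.
Backdoor paths from PriorPurchase to Seasonality:
  P1: PriorPurchase <- StoreType -> Seasonality
The empty set is not sufficient: P1 (PriorPurchase <- StoreType -> Seasonality) has no collider blocking it and no conditioned non-collider, so it is open.
Try {StoreType}:
  P1: blocked at fork node StoreType ∈ conditioning set.
{StoreType} contains no descendant of PriorPurchase and blocks every backdoor path.
No other singleton works — e.g. {PriceTier} leaves P1 open — so {StoreType} is the unique smallest valid adjustment set.

{StoreType}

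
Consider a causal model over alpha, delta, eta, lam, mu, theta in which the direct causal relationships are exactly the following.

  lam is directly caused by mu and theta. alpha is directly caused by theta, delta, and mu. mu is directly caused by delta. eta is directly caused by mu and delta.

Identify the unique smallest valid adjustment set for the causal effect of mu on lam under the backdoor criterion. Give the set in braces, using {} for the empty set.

Variables eligible for adjustment (non-descendants of mu, excluding mu and lam): {delta, theta}.
Backdoor paths from mu to lam:
  P1: mu <- delta -> alpha <- theta -> lam
Each backdoor path contains an unconditioned collider, so every path is already blocked with the empty conditioning set:
  P1: blocked at collider alpha (neither it nor any descendant is in the conditioning set).
The empty set is therefore the unique smallest valid set.

{}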